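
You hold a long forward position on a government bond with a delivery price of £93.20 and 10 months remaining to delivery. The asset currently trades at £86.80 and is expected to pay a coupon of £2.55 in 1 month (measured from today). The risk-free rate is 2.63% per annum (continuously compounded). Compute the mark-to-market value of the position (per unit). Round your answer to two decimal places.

-£6.92

PV(remaining coupons) I = 2.55·e^(−0.0263·1/12) = 2.5444
Current forward F = (S − I)·e^(rT) = (86.80 − 2.5444)·e^(0.0263·10/12) = 84.2556 × 1.022159 = 86.1226
Value (long) = (F − K)·e^(−rT) = (86.1226 − 93.20) × 0.978322 = -6.9240
Value = -£6.92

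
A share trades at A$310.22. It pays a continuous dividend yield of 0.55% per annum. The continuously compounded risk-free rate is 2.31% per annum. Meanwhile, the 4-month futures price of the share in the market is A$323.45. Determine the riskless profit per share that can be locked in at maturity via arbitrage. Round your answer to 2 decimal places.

A$11.40 per share

Fair futures: F* = S·e^(carry·T), with carry = (r − q) = 0.0231 − 0.0055 = 0.0176
F* = 310.22 · e^(0.0176 × 4/12) = 310.22 · e^0.005867 = 310.22 × 1.005884 = A$312.0453
Market A$323.45 > fair A$312.0453: forward overpriced → cash-and-carry (buy spot, short the forward).
At maturity, profit = |F_mkt − F*| = |323.45 − 312.0453| = A$11.40 per share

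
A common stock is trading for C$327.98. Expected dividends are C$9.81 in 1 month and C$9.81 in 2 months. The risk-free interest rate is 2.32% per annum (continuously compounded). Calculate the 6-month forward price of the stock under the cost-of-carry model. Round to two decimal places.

C$312.02

PV(dividends) I = 9.81·e^(−0.0232·1/12) + 9.81·e^(−0.0232·2/12)
I = 9.7911 + 9.7721 = 19.5632
F = (S − I)·e^(rT) = (327.98 − 19.5632) · e^(0.0232·6/12)
= 308.4168 · e^0.011600 = 308.4168 × 1.011668 = C$312.02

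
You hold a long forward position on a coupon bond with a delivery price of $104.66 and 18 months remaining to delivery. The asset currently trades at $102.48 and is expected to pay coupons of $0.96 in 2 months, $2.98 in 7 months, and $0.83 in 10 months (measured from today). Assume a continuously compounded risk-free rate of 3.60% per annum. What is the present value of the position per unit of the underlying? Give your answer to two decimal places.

-$1.36

PV(remaining coupons) I = 0.96·e^(−0.0360·2/12) + 2.98·e^(−0.0360·7/12) + 0.83·e^(−0.0360·10/12) = 4.6778
Current forward F = (S − I)·e^(rT) = (102.48 − 4.6778)·e^(0.0360·18/12) = 97.8022 × 1.055485 = 103.2288
Value (long) = (F − K)·e^(−rT) = (103.2288 − 104.66) × 0.947432 = -1.3560
Value = -$1.36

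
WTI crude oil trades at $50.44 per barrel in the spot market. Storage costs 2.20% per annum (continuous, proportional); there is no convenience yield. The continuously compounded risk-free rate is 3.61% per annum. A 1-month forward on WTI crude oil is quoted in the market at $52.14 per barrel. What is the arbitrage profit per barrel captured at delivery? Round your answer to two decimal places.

$1.46 per barrel

Fair forward: F* = S·e^(carry·T), with carry = (r + u) = 0.0361 + 0.0220 = 0.0581
F* = 50.44 · e^(0.0581 × 1/12) = 50.44 · e^0.004842 = 50.44 × 1.004854 = $50.6848
Market $52.14 > fair $50.6848: forward overpriced → cash-and-carry (buy spot, short the forward).
At maturity, profit = |F_mkt − F*| = |52.14 − 50.6848| = $1.46 per barrel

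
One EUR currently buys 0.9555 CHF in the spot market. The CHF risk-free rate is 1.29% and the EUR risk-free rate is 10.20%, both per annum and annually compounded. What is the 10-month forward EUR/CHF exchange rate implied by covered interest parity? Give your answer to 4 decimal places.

0.8907

By covered interest parity, F = S · (1+r_CHF)^T / (1+r_EUR)^T
= 0.9555 × 1.010739 / 1.084305 = 0.9555 × 0.932154
F = 0.8907 CHF per EUR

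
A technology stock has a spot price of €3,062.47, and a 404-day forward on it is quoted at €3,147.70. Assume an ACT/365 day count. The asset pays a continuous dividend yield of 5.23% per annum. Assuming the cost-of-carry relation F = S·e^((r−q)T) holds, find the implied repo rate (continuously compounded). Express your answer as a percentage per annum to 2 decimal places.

7.71%

From F = S·e^((r−q)T): (r − q) = ln(F/S)/T
ln(3147.70/3062.47) = ln(1.027830) = 0.027450
(r − q) = 0.027450 / (404/365) = 0.024800
r = ln(F/S)/T + q = 0.024800 + 0.0523 = 0.077100
r = 7.71%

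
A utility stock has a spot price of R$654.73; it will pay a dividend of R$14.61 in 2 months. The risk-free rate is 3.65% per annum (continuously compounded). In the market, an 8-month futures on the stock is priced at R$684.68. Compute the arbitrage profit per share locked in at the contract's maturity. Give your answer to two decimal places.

R$28.70 per share

PV(dividends) I = 14.61·e^(−0.0365·2/12) = 14.5214
Fair futures F* = (S − I)·e^(rT) = (654.73 − 14.5214)·e^0.024333 = 640.2086 × 1.024631 = 655.9776
Market R$684.68 > fair 655.9776: forward overpriced → cash-and-carry (borrow at r, buy the stock and collect the dividends, short the forward).
Profit at T = |F_mkt − F*| = |684.68 − 655.9776| = R$28.70 per share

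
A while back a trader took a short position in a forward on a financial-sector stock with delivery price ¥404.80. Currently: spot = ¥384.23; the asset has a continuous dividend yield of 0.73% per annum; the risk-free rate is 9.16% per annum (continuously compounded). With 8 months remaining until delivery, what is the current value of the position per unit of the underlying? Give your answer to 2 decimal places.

Current fair forward for the remaining 8 months: F = S·e^((r − q)·T), (r − q) = 0.0916 − 0.0073 = 0.0843
F = 384.23 · e^(0.0843 × 8/12) = 384.23 × 1.057809 = 406.4420
Value of long forward = (F − K)·e^(−rT) = (406.4420 − 404.80) · e^(−0.0916·8/12)
= 1.6420 × 0.940761 = 1.54
Short position value = −(long value) = -¥1.54

-¥1.54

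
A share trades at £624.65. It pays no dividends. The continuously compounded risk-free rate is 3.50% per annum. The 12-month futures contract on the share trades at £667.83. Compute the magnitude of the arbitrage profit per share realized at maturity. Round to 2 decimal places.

Fair futures: F* = S·e^(carry·T), with carry = r = 0.0350
F* = 624.65 · e^(0.0350 × 12/12) = 624.65 · e^0.035000 = 624.65 × 1.035620 = £646.9000
Market £667.83 > fair £646.9000: forward overpriced → cash-and-carry (buy spot, short the forward).
At maturity, profit = |F_mkt − F*| = |667.83 − 646.9000| = £20.93 per share

£20.93 per share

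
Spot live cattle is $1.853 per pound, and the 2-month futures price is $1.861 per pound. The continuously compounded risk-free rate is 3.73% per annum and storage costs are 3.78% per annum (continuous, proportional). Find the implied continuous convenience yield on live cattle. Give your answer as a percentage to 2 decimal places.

F = S·e^((r+u−y)T) ⇒ (r+u−y) = ln(F/S)/T
ln(1.861/1.853) = 0.004308; /T ⇒ 0.025848
y = r + u − ln(F/S)/T = 0.0373 + 0.0378 − 0.025848 = 0.049252
y = 4.93%

4.93%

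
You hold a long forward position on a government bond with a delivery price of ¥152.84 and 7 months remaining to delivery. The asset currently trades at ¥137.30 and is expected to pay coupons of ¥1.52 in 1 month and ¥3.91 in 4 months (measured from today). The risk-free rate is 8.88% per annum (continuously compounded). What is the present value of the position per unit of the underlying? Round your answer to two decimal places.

-¥13.13

PV(remaining coupons) I = 1.52·e^(−0.0888·1/12) + 3.91·e^(−0.0888·4/12) = 5.3048
Current forward F = (S − I)·e^(rT) = (137.30 − 5.3048)·e^(0.0888·7/12) = 131.9952 × 1.053165 = 139.0127
Value (long) = (F − K)·e^(−rT) = (139.0127 − 152.84) × 0.949519 = -13.1293
Value = -¥13.13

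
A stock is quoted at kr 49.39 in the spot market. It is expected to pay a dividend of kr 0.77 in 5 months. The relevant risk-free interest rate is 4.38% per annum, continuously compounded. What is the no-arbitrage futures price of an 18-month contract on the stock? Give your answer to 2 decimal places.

kr 51.94

PV(dividends) I = 0.77·e^(−0.0438·5/12)
I = 0.7561
F = (S − I)·e^(rT) = (49.39 − 0.7561) · e^(0.0438·18/12)
= 48.6339 · e^0.065700 = 48.6339 × 1.067906 = kr 51.94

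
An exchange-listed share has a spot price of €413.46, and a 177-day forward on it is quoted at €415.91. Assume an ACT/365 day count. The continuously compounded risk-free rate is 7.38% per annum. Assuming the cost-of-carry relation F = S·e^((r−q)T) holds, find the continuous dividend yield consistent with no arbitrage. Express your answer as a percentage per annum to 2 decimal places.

From F = S·e^((r−q)T): (r − q) = ln(F/S)/T
ln(415.91/413.46) = ln(1.005926) = 0.005909
(r − q) = 0.005909 / (177/365) = 0.012185
q = r − ln(F/S)/T = 0.0738 − 0.012185 = 0.061615
q = 6.16%

6.16%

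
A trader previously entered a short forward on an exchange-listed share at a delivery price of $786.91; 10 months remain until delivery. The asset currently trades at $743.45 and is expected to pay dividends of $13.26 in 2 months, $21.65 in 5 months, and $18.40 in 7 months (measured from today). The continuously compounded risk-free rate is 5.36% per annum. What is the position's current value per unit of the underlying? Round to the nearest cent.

PV(remaining dividends) I = 13.26·e^(−0.0536·2/12) + 21.65·e^(−0.0536·5/12) + 18.40·e^(−0.0536·7/12) = 52.1475
Current forward F = (S − I)·e^(rT) = (743.45 − 52.1475)·e^(0.0536·10/12) = 691.3025 × 1.045679 = 722.8805
Value (long) = (F − K)·e^(−rT) = (722.8805 − 786.91) × 0.956316 = -61.2324
Short position value = −(long value) = $61.23

$61.23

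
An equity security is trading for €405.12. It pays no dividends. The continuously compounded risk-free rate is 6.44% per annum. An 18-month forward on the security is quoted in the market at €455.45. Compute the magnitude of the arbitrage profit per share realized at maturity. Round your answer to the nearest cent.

Fair forward: F* = S·e^(carry·T), with carry = r = 0.0644
F* = 405.12 · e^(0.0644 × 18/12) = 405.12 · e^0.096600 = 405.12 × 1.101420 = €446.2073
Market €455.45 > fair €446.2073: forward overpriced → cash-and-carry (buy spot, short the forward).
At maturity, profit = |F_mkt − F*| = |455.45 − 446.2073| = €9.24 per share

€9.24 per share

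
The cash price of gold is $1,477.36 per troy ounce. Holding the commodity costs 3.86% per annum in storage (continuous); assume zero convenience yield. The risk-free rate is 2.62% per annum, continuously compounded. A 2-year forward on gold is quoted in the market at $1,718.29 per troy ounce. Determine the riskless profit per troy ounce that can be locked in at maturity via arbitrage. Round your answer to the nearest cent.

$36.50 per troy ounce

Fair forward: F* = S·e^(carry·T), with carry = (r + u) = 0.0262 + 0.0386 = 0.0648
F* = 1477.36 · e^(0.0648 × 2) = 1477.36 · e^0.12960000 = 1477.36 × 1.13837294 = $1681.7866
Market $1718.29 > fair $1681.7866: forward overpriced → cash-and-carry (buy spot, short the forward).
At maturity, profit = |F_mkt − F*| = |1718.29 − 1681.7866| = $36.50 per troy ounce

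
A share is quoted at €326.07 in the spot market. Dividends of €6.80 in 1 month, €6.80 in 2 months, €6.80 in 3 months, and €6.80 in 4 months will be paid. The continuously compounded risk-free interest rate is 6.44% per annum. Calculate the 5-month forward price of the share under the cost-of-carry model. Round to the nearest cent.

€307.37

PV(dividends) I = 6.80·e^(−0.0644·1/12) + 6.80·e^(−0.0644·2/12) + 6.80·e^(−0.0644·3/12) + 6.80·e^(−0.0644·4/12)
I = 6.7636 + 6.7274 + 6.6914 + 6.6556 = 26.8380
F = (S − I)·e^(rT) = (326.07 − 26.8380) · e^(0.0644·5/12)
= 299.2320 · e^0.026833 = 299.2320 × 1.027196 = €307.37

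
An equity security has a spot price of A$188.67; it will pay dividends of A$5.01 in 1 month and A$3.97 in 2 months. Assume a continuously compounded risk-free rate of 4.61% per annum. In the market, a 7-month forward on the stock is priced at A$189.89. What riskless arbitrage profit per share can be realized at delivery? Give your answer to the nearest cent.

PV(dividends) I = 5.01·e^(−0.0461·1/12) + 3.97·e^(−0.0461·2/12) = 8.9304
Fair forward F* = (S − I)·e^(rT) = (188.67 − 8.9304)·e^0.026892 = 179.7396 × 1.027257 = 184.6388
Market A$189.89 > fair 184.6388: forward overpriced → cash-and-carry (borrow at r, buy the stock and collect the dividends, short the forward).
Profit at T = |F_mkt − F*| = |189.89 − 184.6388| = A$5.25 per share

A$5.25 per share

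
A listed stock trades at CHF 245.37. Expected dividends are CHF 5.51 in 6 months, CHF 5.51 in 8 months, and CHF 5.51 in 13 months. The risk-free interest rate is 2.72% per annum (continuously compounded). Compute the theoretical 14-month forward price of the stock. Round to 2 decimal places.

CHF 236.56

PV(dividends) I = 5.51·e^(−0.0272·6/12) + 5.51·e^(−0.0272·8/12) + 5.51·e^(−0.0272·13/12)
I = 5.4356 + 5.4110 + 5.3500 = 16.1966
F = (S − I)·e^(rT) = (245.37 − 16.1966) · e^(0.0272·14/12)
= 229.1734 · e^0.031733 = 229.1734 × 1.032242 = CHF 236.56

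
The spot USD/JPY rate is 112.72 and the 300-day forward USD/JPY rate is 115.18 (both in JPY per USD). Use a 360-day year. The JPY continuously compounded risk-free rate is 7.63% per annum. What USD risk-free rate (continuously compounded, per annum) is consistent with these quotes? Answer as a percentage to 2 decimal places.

5.04%

F = S·e^((r_JPY − r_USD)T) ⇒ r_USD = r_JPY − ln(F/S)/T
ln(115.18/112.72) = 0.021589; /(300/360) = 0.025907
r_USD = 0.0763 − 0.025907 = 0.050393
r_USD = 5.04%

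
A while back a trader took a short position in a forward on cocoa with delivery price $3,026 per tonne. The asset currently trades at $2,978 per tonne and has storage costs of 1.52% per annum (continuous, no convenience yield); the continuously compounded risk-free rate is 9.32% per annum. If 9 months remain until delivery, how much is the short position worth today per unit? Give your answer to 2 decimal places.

-$190.44 per tonne

Current fair forward for the remaining 9 months: F = S·e^((r + u)·T), (r + u) = 0.0932 + 0.0152 = 0.1084
F = 2978 · e^(0.1084 × 9/12) = 2978 × 1.08469626 = 3230.2255
Value of long forward = (F − K)·e^(−rT) = (3230.2255 − 3026) · e^(−0.0932·9/12)
= 204.2255 × 0.93248706 = 190.44
Short position value = −(long value) = -$190.44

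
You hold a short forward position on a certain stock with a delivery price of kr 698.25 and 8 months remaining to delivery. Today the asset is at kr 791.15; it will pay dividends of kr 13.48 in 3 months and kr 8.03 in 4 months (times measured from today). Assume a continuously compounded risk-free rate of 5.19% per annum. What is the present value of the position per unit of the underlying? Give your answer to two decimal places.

-kr 95.45

PV(remaining dividends) I = 13.48·e^(−0.0519·3/12) + 8.03·e^(−0.0519·4/12) = 21.1985
Current forward F = (S − I)·e^(rT) = (791.15 − 21.1985)·e^(0.0519·8/12) = 769.9515 × 1.035206 = 797.0584
Value (long) = (F − K)·e^(−rT) = (797.0584 − 698.25) × 0.965992 = 95.4481
Short position value = −(long value) = -kr 95.45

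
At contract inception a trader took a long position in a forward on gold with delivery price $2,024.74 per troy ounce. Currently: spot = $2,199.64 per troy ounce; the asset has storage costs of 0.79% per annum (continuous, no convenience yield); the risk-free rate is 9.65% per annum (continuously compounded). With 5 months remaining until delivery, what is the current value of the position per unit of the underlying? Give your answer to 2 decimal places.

$261.95 per troy ounce

Current fair forward for the remaining 5 months: F = S·e^((r + u)·T), (r + u) = 0.0965 + 0.0079 = 0.1044
F = 2199.64 · e^(0.1044 × 5/12) = 2199.64 × 1.04445999 = 2297.4360
Value of long forward = (F − K)·e^(−rT) = (2297.4360 − 2024.74) · e^(−0.0965·5/12)
= 272.6960 × 0.96058930 = 261.95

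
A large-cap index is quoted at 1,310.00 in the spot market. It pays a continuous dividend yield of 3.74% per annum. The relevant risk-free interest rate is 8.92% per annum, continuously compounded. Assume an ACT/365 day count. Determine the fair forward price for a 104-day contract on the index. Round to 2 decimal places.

1,329.48

F = S·e^((r − q)T) = 1310.00 · e^((0.0892 − 0.0374) × 104/365)
= 1310.00 · e^0.01475945 = 1310.00 × 1.01486891
F = 1,329.48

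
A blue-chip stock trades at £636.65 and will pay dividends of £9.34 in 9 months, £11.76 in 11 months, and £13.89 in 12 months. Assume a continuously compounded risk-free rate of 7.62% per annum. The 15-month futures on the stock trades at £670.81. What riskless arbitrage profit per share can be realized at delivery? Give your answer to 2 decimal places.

PV(dividends) I = 9.34·e^(−0.0762·9/12) + 11.76·e^(−0.0762·11/12) + 13.89·e^(−0.0762·12/12) = 32.6587
Fair futures F* = (S − I)·e^(rT) = (636.65 − 32.6587)·e^0.095250 = 603.9913 × 1.099934 = 664.3506
Market £670.81 > fair 664.3506: forward overpriced → cash-and-carry (borrow at r, buy the stock and collect the dividends, short the forward).
Profit at T = |F_mkt − F*| = |670.81 − 664.3506| = £6.46 per share

£6.46 per share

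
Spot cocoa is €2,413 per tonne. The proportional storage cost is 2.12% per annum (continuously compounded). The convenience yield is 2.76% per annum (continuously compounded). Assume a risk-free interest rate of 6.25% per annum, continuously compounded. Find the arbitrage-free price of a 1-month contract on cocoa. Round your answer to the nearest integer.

€2,424 per tonne

Net carry = r + u − y = 0.0625 + 0.0212 − 0.0276 = 0.0561
F = S·e^((r+u−y)T) = 2413 · e^(0.0561 × 1/12) = 2413 · e^0.004675
= 2413 × 1.004686 = €2,424 per tonne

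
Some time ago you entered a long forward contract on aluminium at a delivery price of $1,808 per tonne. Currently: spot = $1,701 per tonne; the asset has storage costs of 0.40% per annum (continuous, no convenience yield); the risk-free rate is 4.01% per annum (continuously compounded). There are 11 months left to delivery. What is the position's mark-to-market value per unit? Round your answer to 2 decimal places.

-$35.50 per tonne

Current fair forward for the remaining 11 months: F = S·e^((r + u)·T), (r + u) = 0.0401 + 0.0040 = 0.0441
F = 1701 · e^(0.0441 × 11/12) = 1701 × 1.04125321 = 1771.1717
Value of long forward = (F − K)·e^(−rT) = (1771.1717 − 1808) · e^(−0.0401·11/12)
= -36.8283 × 0.96390905 = -35.50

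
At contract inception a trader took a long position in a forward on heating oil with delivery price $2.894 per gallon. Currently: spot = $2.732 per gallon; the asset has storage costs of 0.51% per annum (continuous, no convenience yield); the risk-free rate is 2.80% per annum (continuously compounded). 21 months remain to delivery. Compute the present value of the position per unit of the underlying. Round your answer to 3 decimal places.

Current fair forward for the remaining 21 months: F = S·e^((r + u)·T), (r + u) = 0.0280 + 0.0051 = 0.0331
F = 2.732 · e^(0.0331 × 21/12) = 2.732 × 1.059636 = 2.8949
Value of long forward = (F − K)·e^(−rT) = (2.8949 − 2.894) · e^(−0.0280·21/12)
= 0.0009 × 0.952181 = 0.001

$0.001 per gallon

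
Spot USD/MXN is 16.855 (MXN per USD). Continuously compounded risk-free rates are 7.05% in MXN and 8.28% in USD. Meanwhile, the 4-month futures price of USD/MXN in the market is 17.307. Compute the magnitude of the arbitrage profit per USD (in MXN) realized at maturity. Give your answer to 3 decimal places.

0.521 per USD (in MXN)

Fair futures: F* = S·e^(carry·T), with carry = (r_MXN − r_USD) = 0.0705 − 0.0828 = -0.0123
F* = 16.855 · e^(-0.0123 × 4/12) = 16.855 · e^-0.004100 = 16.855 × 0.995908 = 16.7860
Market 17.307 > fair 16.7860: forward overpriced → cash-and-carry (buy spot, short the forward).
At maturity, profit = |F_mkt − F*| = |17.307 − 16.7860| = 0.521 per USD (in MXN)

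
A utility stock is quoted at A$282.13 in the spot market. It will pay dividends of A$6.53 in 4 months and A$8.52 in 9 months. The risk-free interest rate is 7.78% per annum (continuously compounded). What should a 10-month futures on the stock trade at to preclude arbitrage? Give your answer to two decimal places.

PV(dividends) I = 6.53·e^(−0.0778·4/12) + 8.52·e^(−0.0778·9/12)
I = 6.3628 + 8.0371 = 14.3999
F = (S − I)·e^(rT) = (282.13 − 14.3999) · e^(0.0778·10/12)
= 267.7301 · e^0.064833 = 267.7301 × 1.066981 = A$285.66

A$285.66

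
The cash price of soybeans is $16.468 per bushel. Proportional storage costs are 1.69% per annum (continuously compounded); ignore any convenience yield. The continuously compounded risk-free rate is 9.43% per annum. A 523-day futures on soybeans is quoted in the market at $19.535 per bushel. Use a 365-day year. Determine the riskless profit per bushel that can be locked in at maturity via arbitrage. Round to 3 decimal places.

$0.222 per bushel

Fair futures: F* = S·e^(carry·T), with carry = (r + u) = 0.0943 + 0.0169 = 0.1112
F* = 16.468 · e^(0.1112 × 523/365) = 16.468 · e^0.159336 = 16.468 × 1.172732 = $19.3126
Market $19.535 > fair $19.3126: forward overpriced → cash-and-carry (buy spot, short the forward).
At maturity, profit = |F_mkt − F*| = |19.535 − 19.3126| = $0.222 per bushel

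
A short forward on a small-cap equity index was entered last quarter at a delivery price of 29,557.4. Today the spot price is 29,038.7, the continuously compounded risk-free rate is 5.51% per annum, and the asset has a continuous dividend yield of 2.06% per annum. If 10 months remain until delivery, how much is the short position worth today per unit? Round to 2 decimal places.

Current fair forward for the remaining 10 months: F = S·e^((r − q)·T), (r − q) = 0.0551 − 0.0206 = 0.0345
F = 29038.7 · e^(0.0345 × 10/12) = 29038.7 × 1.02916727 = 29885.6796
Value of long forward = (F − K)·e^(−rT) = (29885.6796 − 29557.4) · e^(−0.0551·10/12)
= 328.2796 × 0.95512155 = 313.55
Short position value = −(long value) = -313.55

-313.55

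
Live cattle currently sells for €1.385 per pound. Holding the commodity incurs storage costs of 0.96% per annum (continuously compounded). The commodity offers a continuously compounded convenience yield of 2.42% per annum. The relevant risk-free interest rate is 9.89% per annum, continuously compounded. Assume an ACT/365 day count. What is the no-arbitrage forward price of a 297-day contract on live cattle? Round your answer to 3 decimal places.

€1.483 per pound

Net carry = r + u − y = 0.0989 + 0.0096 − 0.0242 = 0.0843
F = S·e^((r+u−y)T) = 1.385 · e^(0.0843 × 297/365) = 1.385 · e^0.068595
= 1.385 × 1.071002 = €1.483 per pound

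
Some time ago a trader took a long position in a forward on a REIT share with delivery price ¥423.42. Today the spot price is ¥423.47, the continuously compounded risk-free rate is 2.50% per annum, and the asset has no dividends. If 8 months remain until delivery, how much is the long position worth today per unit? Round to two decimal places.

¥7.05

Current fair forward for the remaining 8 months: F = S·e^(r·T), r = 0.0250
F = 423.47 · e^(0.0250 × 8/12) = 423.47 × 1.016806 = 430.5868
Value of long forward = (F − K)·e^(−rT) = (430.5868 − 423.42) · e^(−0.0250·8/12)
= 7.1668 × 0.983471 = 7.05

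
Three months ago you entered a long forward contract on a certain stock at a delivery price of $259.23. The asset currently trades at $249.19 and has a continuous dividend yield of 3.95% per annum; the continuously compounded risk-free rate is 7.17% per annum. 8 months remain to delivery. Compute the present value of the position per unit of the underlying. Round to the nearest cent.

Current fair forward for the remaining 8 months: F = S·e^((r − q)·T), (r − q) = 0.0717 − 0.0395 = 0.0322
F = 249.19 · e^(0.0322 × 8/12) = 249.19 × 1.021699 = 254.5972
Value of long forward = (F − K)·e^(−rT) = (254.5972 − 259.23) · e^(−0.0717·8/12)
= -4.6328 × 0.953324 = -4.42

-$4.42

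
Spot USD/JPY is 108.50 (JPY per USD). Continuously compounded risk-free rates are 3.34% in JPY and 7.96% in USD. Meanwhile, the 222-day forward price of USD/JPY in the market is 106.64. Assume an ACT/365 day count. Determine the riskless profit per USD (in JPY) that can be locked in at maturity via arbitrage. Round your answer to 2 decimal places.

Fair forward: F* = S·e^(carry·T), with carry = (r_JPY − r_USD) = 0.0334 − 0.0796 = -0.0462
F* = 108.50 · e^(-0.0462 × 222/365) = 108.50 · e^-0.028100 = 108.50 × 0.972291 = 105.4936
Market 106.64 > fair 105.4936: forward overpriced → cash-and-carry (buy spot, short the forward).
At maturity, profit = |F_mkt − F*| = |106.64 − 105.4936| = 1.15 per USD (in JPY)

1.15 per USD (in JPY)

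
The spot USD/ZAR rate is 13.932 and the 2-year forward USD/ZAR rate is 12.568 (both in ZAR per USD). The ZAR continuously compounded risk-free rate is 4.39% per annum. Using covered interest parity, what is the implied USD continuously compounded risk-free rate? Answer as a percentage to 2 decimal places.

F = S·e^((r_ZAR − r_USD)T) ⇒ r_USD = r_ZAR − ln(F/S)/T
ln(12.568/13.932) = -0.103034; /(2) = -0.051517
r_USD = 0.0439 + 0.051517 = 0.095417
r_USD = 9.54%

9.54%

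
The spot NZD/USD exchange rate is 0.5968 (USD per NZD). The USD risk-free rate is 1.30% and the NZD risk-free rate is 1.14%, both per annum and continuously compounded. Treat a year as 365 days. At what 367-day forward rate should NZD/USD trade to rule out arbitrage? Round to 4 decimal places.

F = S·e^((r_USD − r_NZD)T) = 0.5968 · e^((0.0130 − 0.0114) × 367/365)
= 0.5968 · e^0.001609 = 0.5968 × 1.001610
F = 0.5978 USD per NZD

0.5978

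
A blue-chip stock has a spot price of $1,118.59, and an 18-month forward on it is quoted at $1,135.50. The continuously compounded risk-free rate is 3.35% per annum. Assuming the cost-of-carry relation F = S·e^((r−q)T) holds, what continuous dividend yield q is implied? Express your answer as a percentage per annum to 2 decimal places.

2.35%

From F = S·e^((r−q)T): (r − q) = ln(F/S)/T
ln(1135.50/1118.59) = ln(1.015117) = 0.015004
(r − q) = 0.015004 / (18/12) = 0.010003
q = r − ln(F/S)/T = 0.0335 − 0.010003 = 0.023497
q = 2.35%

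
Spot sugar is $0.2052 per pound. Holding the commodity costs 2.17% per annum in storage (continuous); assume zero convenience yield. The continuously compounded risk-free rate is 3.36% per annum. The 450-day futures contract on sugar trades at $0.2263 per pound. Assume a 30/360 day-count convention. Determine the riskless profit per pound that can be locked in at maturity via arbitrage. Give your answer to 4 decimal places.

$0.0064 per pound

Fair futures: F* = S·e^(carry·T), with carry = (r + u) = 0.0336 + 0.0217 = 0.0553
F* = 0.2052 · e^(0.0553 × 450/360) = 0.2052 · e^0.069125 = 0.2052 × 1.071570 = $0.2199
Market $0.2263 > fair $0.2199: forward overpriced → cash-and-carry (buy spot, short the forward).
At maturity, profit = |F_mkt − F*| = |0.2263 − 0.2199| = $0.0064 per pound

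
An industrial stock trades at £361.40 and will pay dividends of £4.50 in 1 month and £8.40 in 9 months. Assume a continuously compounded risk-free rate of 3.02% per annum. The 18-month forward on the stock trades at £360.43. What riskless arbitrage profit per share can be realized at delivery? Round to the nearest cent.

PV(dividends) I = 4.50·e^(−0.0302·1/12) + 8.40·e^(−0.0302·9/12) = 12.7006
Fair forward F* = (S − I)·e^(rT) = (361.40 − 12.7006)·e^0.045300 = 348.6994 × 1.046342 = 364.8588
Market £360.43 < fair 364.8588: forward underpriced → reverse cash-and-carry (short the stock, invest proceeds at r, pay the dividends, go long the forward).
Profit at T = |F_mkt − F*| = |360.43 − 364.8588| = £4.43 per share

£4.43 per share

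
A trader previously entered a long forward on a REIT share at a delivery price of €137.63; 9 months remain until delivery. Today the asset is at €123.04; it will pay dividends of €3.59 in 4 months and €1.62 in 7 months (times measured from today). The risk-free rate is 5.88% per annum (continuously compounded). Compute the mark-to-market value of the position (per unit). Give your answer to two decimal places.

-€13.74

PV(remaining dividends) I = 3.59·e^(−0.0588·4/12) + 1.62·e^(−0.0588·7/12) = 5.0857
Current forward F = (S − I)·e^(rT) = (123.04 − 5.0857)·e^(0.0588·9/12) = 117.9543 × 1.045087 = 123.2725
Value (long) = (F − K)·e^(−rT) = (123.2725 − 137.63) × 0.956858 = -13.7381
Value = -€13.74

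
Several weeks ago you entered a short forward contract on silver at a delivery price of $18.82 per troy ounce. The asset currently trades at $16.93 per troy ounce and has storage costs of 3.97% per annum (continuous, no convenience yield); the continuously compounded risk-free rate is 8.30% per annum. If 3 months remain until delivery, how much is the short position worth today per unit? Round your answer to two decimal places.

Current fair forward for the remaining 3 months: F = S·e^((r + u)·T), (r + u) = 0.0830 + 0.0397 = 0.1227
F = 16.93 · e^(0.1227 × 3/12) = 16.93 × 1.031150 = 17.4574
Value of long forward = (F − K)·e^(−rT) = (17.4574 − 18.82) · e^(−0.0830·3/12)
= -1.3626 × 0.979464 = -1.33
Short position value = −(long value) = $1.33

$1.33 per troy ounce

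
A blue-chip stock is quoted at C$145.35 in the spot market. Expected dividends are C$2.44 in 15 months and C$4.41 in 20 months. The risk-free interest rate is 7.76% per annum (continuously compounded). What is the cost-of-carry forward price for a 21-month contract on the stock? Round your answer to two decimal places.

C$159.52

PV(dividends) I = 2.44·e^(−0.0776·15/12) + 4.41·e^(−0.0776·20/12)
I = 2.2144 + 3.8750 = 6.0894
F = (S − I)·e^(rT) = (145.35 − 6.0894) · e^(0.0776·21/12)
= 139.2606 · e^0.135800 = 139.2606 × 1.145453 = C$159.52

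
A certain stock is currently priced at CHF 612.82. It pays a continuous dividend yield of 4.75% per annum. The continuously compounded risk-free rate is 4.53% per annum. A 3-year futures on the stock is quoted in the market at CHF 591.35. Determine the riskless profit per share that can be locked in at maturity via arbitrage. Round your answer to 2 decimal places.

Fair futures: F* = S·e^(carry·T), with carry = (r − q) = 0.0453 − 0.0475 = -0.0022
F* = 612.82 · e^(-0.0022 × 3) = 612.82 · e^-0.006600 = 612.82 × 0.993422 = CHF 608.7889
Market CHF 591.35 < fair CHF 608.7889: forward underpriced → reverse cash-and-carry (short spot, go long the forward).
At maturity, profit = |F_mkt − F*| = |591.35 − 608.7889| = CHF 17.44 per share

CHF 17.44 per share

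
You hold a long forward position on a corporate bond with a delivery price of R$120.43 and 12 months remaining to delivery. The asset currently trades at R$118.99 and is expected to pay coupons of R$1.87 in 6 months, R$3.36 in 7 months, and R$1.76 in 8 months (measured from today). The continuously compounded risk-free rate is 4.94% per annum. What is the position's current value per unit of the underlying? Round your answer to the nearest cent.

PV(remaining coupons) I = 1.87·e^(−0.0494·6/12) + 3.36·e^(−0.0494·7/12) + 1.76·e^(−0.0494·8/12) = 6.7919
Current forward F = (S − I)·e^(rT) = (118.99 − 6.7919)·e^(0.0494·12/12) = 112.1981 × 1.050641 = 117.8799
Value (long) = (F − K)·e^(−rT) = (117.8799 − 120.43) × 0.951800 = -2.4272
Value = -R$2.43

-R$2.43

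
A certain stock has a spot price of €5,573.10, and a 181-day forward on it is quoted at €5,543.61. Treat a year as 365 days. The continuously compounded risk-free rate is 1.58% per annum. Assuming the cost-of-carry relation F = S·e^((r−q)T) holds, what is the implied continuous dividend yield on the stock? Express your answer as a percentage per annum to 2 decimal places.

From F = S·e^((r−q)T): (r − q) = ln(F/S)/T
ln(5543.61/5573.10) = ln(0.994709) = -0.005305
(r − q) = -0.005305 / (181/365) = -0.010698
q = r − ln(F/S)/T = 0.0158 + 0.010698 = 0.026498
q = 2.65%

2.65%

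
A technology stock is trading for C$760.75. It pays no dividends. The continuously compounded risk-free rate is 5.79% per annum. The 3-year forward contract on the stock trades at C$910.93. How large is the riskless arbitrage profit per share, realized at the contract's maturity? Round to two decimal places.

Fair forward: F* = S·e^(carry·T), with carry = r = 0.0579
F* = 760.75 · e^(0.0579 × 3) = 760.75 · e^0.173700 = 760.75 × 1.189699 = C$905.0635
Market C$910.93 > fair C$905.0635: forward overpriced → cash-and-carry (buy spot, short the forward).
At maturity, profit = |F_mkt − F*| = |910.93 − 905.0635| = C$5.87 per share

C$5.87 per share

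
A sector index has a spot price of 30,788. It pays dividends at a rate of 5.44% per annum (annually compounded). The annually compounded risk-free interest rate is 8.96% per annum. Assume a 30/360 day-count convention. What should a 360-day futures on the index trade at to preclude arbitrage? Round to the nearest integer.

F = S · (1+r)^T / (1+q)^T
= 30788 × 1.089600 / 1.054400 = 30788 × 1.033384
F = 31,816

31,816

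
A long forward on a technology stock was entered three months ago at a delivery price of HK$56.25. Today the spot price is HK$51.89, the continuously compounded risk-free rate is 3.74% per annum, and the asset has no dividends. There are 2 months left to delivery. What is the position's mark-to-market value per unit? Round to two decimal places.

-HK$4.01

Current fair forward for the remaining 2 months: F = S·e^(r·T), r = 0.0374
F = 51.89 · e^(0.0374 × 2/12) = 51.89 × 1.006253 = 52.2145
Value of long forward = (F − K)·e^(−rT) = (52.2145 − 56.25) · e^(−0.0374·2/12)
= -4.0355 × 0.993786 = -4.01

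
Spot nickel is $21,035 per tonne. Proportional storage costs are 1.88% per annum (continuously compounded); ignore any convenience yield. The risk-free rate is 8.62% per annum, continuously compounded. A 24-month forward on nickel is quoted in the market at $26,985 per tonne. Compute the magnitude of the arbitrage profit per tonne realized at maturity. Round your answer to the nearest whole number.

$1035 per tonne

Fair forward: F* = S·e^(carry·T), with carry = (r + u) = 0.0862 + 0.0188 = 0.1050
F* = 21035 · e^(0.1050 × 24/12) = 21035 · e^0.210000 = 21035 × 1.233678 = $25950.4167
Market $26985 > fair $25950.4167: forward overpriced → cash-and-carry (buy spot, short the forward).
At maturity, profit = |F_mkt − F*| = |26985 − 25950.4167| = $1035 per tonne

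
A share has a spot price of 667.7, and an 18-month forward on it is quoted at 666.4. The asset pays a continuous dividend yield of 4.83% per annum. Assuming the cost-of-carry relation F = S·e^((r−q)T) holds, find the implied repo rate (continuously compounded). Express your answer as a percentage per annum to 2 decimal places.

From F = S·e^((r−q)T): (r − q) = ln(F/S)/T
ln(666.4/667.7) = ln(0.998053) = -0.001949
(r − q) = -0.001949 / (18/12) = -0.001299
r = ln(F/S)/T + q = -0.001299 + 0.0483 = 0.047001
r = 4.70%

4.70%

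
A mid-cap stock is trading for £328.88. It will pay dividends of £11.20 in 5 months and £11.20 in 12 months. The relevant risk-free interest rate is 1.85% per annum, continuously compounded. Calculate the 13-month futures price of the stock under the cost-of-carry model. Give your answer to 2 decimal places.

£312.98

PV(dividends) I = 11.20·e^(−0.0185·5/12) + 11.20·e^(−0.0185·12/12)
I = 11.1140 + 10.9947 = 22.1087
F = (S − I)·e^(rT) = (328.88 − 22.1087) · e^(0.0185·13/12)
= 306.7713 · e^0.020042 = 306.7713 × 1.020244 = £312.98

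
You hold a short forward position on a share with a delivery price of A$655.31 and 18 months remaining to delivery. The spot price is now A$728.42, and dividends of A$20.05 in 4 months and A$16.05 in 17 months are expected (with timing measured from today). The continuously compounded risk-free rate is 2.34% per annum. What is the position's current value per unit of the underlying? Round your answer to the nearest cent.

-A$60.29

PV(remaining dividends) I = 20.05·e^(−0.0234·4/12) + 16.05·e^(−0.0234·17/12) = 35.4209
Current forward F = (S − I)·e^(rT) = (728.42 − 35.4209)·e^(0.0234·18/12) = 692.9991 × 1.035723 = 717.7551
Value (long) = (F − K)·e^(−rT) = (717.7551 − 655.31) × 0.965509 = 60.2913
Short position value = −(long value) = -A$60.29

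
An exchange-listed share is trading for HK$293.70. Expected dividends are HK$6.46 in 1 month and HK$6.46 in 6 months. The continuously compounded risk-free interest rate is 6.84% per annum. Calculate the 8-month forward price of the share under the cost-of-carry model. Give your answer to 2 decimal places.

HK$294.15

PV(dividends) I = 6.46·e^(−0.0684·1/12) + 6.46·e^(−0.0684·6/12)
I = 6.4233 + 6.2428 = 12.6661
F = (S − I)·e^(rT) = (293.70 − 12.6661) · e^(0.0684·8/12)
= 281.0339 · e^0.045600 = 281.0339 × 1.046656 = HK$294.15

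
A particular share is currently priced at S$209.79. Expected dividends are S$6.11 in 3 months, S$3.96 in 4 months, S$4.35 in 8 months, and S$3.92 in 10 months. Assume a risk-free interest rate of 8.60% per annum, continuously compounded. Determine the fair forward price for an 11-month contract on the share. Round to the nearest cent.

PV(dividends) I = 6.11·e^(−0.0860·3/12) + 3.96·e^(−0.0860·4/12) + 4.35·e^(−0.0860·8/12) + 3.92·e^(−0.0860·10/12)
I = 5.9800 + 3.8481 + 4.1076 + 3.6489 = 17.5846
F = (S − I)·e^(rT) = (209.79 − 17.5846) · e^(0.0860·11/12)
= 192.2054 · e^0.078833 = 192.2054 × 1.082024 = S$207.97

S$207.97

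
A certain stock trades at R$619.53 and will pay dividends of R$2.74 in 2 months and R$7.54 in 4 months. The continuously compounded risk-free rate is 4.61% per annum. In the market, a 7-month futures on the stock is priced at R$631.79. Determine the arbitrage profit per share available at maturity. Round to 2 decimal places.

PV(dividends) I = 2.74·e^(−0.0461·2/12) + 7.54·e^(−0.0461·4/12) = 10.1440
Fair futures F* = (S − I)·e^(rT) = (619.53 − 10.1440)·e^0.026892 = 609.3860 × 1.027257 = 625.9960
Market R$631.79 > fair 625.9960: forward overpriced → cash-and-carry (borrow at r, buy the stock and collect the dividends, short the forward).
Profit at T = |F_mkt − F*| = |631.79 − 625.9960| = R$5.79 per share

R$5.79 per share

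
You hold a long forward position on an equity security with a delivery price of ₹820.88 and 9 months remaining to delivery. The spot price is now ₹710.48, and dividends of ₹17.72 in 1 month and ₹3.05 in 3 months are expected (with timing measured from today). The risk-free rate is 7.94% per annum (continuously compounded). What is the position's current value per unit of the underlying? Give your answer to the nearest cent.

PV(remaining dividends) I = 17.72·e^(−0.0794·1/12) + 3.05·e^(−0.0794·3/12) = 20.5932
Current forward F = (S − I)·e^(rT) = (710.48 − 20.5932)·e^(0.0794·9/12) = 689.8868 × 1.061359 = 732.2176
Value (long) = (F − K)·e^(−rT) = (732.2176 − 820.88) × 0.942188 = -83.5366
Value = -₹83.54

-₹83.54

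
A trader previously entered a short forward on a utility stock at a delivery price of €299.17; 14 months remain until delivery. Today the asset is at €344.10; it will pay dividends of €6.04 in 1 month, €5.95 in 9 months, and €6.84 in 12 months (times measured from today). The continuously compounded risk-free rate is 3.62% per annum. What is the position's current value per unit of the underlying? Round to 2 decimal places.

-€38.89

PV(remaining dividends) I = 6.04·e^(−0.0362·1/12) + 5.95·e^(−0.0362·9/12) + 6.84·e^(−0.0362·12/12) = 18.4093
Current forward F = (S − I)·e^(rT) = (344.10 − 18.4093)·e^(0.0362·14/12) = 325.6907 × 1.043138 = 339.7403
Value (long) = (F − K)·e^(−rT) = (339.7403 − 299.17) × 0.958646 = 38.8926
Short position value = −(long value) = -€38.89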